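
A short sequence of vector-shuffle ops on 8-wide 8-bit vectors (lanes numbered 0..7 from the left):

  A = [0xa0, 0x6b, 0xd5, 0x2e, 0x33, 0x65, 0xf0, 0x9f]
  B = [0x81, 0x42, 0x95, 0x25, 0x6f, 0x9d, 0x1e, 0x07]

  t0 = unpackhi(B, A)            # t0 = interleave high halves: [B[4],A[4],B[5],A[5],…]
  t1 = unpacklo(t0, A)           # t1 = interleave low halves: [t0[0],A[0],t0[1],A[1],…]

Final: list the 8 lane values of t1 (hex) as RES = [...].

  t0: 6f 33 9d 65 1e f0 07 9f
  t1: 6f a0 33 6b 9d d5 65 2e

RES = [ 0x6f  0xa0  0x33  0x6b  0x9d  0xd5  0x65  0x2e ]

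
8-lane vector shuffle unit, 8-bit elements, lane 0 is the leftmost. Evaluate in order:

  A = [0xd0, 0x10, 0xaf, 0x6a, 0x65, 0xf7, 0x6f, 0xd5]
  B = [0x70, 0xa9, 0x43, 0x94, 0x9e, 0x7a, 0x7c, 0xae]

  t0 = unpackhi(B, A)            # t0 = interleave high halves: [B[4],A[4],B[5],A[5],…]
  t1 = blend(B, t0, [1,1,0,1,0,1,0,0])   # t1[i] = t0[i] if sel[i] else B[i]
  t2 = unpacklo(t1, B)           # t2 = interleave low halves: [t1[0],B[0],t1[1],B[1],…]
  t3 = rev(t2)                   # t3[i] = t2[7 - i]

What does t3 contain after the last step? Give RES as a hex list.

t0 = [0x9e, 0x65, 0x7a, 0xf7, 0x7c, 0x6f, 0xae, 0xd5]
t1 = [0x9e, 0x65, 0x43, 0xf7, 0x9e, 0x6f, 0x7c, 0xae]
t2 = [0x9e, 0x70, 0x65, 0xa9, 0x43, 0x43, 0xf7, 0x94]
t3 = [0x94, 0xf7, 0x43, 0x43, 0xa9, 0x65, 0x70, 0x9e]

RES = [0x94, 0xf7, 0x43, 0x43, 0xa9, 0x65, 0x70, 0x9e]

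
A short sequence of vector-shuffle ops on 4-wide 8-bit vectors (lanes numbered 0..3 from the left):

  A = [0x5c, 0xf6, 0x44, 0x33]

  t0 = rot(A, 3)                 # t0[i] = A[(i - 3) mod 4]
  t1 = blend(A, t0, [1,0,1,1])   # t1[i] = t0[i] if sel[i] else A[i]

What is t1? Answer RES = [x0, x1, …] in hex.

RES = [ 0xf6  0xf6  0x33  0x5c ]

  t0: f6 44 33 5c
  t1: f6 f6 33 5c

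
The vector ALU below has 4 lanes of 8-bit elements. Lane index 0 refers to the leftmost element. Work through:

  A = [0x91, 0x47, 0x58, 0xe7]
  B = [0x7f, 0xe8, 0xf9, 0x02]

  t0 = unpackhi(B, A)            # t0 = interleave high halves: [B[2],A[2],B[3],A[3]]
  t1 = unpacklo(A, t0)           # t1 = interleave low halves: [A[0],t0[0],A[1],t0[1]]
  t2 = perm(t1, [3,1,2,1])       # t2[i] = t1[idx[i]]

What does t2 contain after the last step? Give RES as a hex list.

t0 = [0xf9, 0x58, 0x02, 0xe7]
t1 = [0x91, 0xf9, 0x47, 0x58]
t2 = [0x58, 0xf9, 0x47, 0xf9]

RES = [ 0x58  0xf9  0x47  0xf9 ]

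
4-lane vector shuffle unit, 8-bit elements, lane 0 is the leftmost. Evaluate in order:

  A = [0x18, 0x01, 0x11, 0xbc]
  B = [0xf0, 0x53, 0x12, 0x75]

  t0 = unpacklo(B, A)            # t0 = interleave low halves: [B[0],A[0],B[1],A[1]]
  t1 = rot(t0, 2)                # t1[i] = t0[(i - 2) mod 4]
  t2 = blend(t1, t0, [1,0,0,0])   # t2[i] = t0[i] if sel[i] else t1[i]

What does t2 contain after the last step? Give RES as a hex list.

RES = [ 0xf0  0x01  0xf0  0x18 ]

  t0: f0 18 53 01
  t1: 53 01 f0 18
  t2: f0 01 f0 18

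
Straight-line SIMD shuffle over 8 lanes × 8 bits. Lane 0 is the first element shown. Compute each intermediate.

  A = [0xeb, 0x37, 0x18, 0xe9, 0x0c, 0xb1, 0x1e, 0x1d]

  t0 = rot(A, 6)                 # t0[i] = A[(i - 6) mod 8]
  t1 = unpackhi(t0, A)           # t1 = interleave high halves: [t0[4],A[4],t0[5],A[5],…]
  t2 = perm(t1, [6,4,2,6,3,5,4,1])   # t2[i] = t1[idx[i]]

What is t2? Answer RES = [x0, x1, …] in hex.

RES = [ 0x37  0xeb  0x1d  0x37  0xb1  0x1e  0xeb  0x0c ]

  t0: 18 e9 0c b1 1e 1d eb 37
  t1: 1e 0c 1d b1 eb 1e 37 1d
  t2: 37 eb 1d 37 b1 1e eb 0c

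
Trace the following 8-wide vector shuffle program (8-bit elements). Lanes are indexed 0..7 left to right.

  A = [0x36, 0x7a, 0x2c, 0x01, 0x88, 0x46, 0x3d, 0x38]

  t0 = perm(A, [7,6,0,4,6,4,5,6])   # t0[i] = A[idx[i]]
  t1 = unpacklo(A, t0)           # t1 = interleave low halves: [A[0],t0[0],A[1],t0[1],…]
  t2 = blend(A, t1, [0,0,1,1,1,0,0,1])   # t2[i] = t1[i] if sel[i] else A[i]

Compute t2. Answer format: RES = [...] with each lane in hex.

RES = [ 0x36  0x7a  0x7a  0x3d  0x2c  0x46  0x3d  0x88 ]

→ t0 |38|3d|36|88|3d|88|46|3d|
→ t1 |36|38|7a|3d|2c|36|01|88|
→ t2 |36|7a|7a|3d|2c|46|3d|88|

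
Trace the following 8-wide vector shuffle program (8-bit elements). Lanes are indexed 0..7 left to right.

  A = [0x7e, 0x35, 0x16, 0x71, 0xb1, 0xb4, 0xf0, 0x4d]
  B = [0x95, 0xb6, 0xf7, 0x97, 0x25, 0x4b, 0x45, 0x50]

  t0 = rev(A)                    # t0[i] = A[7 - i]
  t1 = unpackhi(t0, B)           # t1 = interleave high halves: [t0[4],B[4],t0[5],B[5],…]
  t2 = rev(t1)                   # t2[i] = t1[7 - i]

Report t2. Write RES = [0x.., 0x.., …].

RES = [0x50, 0x7e, 0x45, 0x35, 0x4b, 0x16, 0x25, 0x71]

  t0: 4d f0 b4 b1 71 16 35 7e
  t1: 71 25 16 4b 35 45 7e 50
  t2: 50 7e 45 35 4b 16 25 71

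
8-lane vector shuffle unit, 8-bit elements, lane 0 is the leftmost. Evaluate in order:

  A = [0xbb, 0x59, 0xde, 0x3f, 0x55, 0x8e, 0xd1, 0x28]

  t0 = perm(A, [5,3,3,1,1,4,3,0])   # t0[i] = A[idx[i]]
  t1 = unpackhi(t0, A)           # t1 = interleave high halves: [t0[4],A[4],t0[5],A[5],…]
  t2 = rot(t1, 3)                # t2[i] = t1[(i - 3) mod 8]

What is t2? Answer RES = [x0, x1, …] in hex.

RES = [0xd1, 0xbb, 0x28, 0x59, 0x55, 0x55, 0x8e, 0x3f]

t0 = [0x8e, 0x3f, 0x3f, 0x59, 0x59, 0x55, 0x3f, 0xbb]
t1 = [0x59, 0x55, 0x55, 0x8e, 0x3f, 0xd1, 0xbb, 0x28]
t2 = [0xd1, 0xbb, 0x28, 0x59, 0x55, 0x55, 0x8e, 0x3f]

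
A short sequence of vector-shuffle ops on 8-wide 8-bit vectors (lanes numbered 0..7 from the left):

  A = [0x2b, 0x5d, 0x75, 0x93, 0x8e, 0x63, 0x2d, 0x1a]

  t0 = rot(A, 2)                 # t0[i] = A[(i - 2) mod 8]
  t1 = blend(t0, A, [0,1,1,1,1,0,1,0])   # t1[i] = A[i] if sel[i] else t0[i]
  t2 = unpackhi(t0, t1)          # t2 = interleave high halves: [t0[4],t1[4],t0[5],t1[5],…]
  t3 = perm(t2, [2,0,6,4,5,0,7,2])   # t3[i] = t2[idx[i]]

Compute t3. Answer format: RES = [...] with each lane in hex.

t0 = [0x2d, 0x1a, 0x2b, 0x5d, 0x75, 0x93, 0x8e, 0x63]
t1 = [0x2d, 0x5d, 0x75, 0x93, 0x8e, 0x93, 0x2d, 0x63]
t2 = [0x75, 0x8e, 0x93, 0x93, 0x8e, 0x2d, 0x63, 0x63]
t3 = [0x93, 0x75, 0x63, 0x8e, 0x2d, 0x75, 0x63, 0x93]

RES = [ 0x93  0x75  0x63  0x8e  0x2d  0x75  0x63  0x93 ]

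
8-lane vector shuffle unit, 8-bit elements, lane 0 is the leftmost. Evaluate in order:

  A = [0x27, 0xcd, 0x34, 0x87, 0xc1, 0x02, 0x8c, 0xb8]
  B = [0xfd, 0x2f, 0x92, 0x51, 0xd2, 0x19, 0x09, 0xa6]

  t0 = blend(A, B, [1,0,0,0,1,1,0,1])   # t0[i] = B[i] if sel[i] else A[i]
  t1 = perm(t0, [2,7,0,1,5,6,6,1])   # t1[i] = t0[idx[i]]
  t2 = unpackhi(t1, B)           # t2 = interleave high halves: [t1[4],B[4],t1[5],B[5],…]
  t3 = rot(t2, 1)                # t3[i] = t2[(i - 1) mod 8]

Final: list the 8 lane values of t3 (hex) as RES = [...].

  t0: fd cd 34 87 d2 19 8c a6
  t1: 34 a6 fd cd 19 8c 8c cd
  t2: 19 d2 8c 19 8c 09 cd a6
  t3: a6 19 d2 8c 19 8c 09 cd

RES = [ 0xa6  0x19  0xd2  0x8c  0x19  0x8c  0x09  0xcd ]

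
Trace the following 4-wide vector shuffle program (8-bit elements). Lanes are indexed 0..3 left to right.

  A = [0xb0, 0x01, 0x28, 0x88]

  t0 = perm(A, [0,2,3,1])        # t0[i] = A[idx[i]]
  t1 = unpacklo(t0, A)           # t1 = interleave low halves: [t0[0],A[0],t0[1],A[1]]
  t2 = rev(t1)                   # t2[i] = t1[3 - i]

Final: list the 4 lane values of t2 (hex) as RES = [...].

RES = [0x01, 0x28, 0xb0, 0xb0]

t0 = [0xb0, 0x28, 0x88, 0x01]
t1 = [0xb0, 0xb0, 0x28, 0x01]
t2 = [0x01, 0x28, 0xb0, 0xb0]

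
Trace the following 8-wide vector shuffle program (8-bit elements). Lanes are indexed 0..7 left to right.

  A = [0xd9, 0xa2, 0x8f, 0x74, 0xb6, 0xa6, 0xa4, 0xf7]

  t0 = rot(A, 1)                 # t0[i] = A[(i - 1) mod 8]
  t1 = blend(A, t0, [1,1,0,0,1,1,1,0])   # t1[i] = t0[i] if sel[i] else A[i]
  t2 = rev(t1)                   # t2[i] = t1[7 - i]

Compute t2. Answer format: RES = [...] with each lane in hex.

RES = [ 0xf7  0xa6  0xb6  0x74  0x74  0x8f  0xd9  0xf7 ]

→ t0 |f7|d9|a2|8f|74|b6|a6|a4|
→ t1 |f7|d9|8f|74|74|b6|a6|f7|
→ t2 |f7|a6|b6|74|74|8f|d9|f7|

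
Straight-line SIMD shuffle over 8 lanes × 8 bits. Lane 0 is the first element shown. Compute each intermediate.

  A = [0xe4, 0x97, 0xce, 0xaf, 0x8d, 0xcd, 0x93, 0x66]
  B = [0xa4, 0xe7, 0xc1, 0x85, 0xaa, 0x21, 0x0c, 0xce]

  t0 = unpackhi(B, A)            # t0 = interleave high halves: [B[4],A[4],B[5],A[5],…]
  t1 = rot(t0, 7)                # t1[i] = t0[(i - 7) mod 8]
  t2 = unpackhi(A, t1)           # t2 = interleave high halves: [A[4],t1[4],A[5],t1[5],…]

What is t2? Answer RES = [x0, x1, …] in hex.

RES = [0x8d, 0x93, 0xcd, 0xce, 0x93, 0x66, 0x66, 0xaa]

→ t0 |aa|8d|21|cd|0c|93|ce|66|
→ t1 |8d|21|cd|0c|93|ce|66|aa|
→ t2 |8d|93|cd|ce|93|66|66|aa|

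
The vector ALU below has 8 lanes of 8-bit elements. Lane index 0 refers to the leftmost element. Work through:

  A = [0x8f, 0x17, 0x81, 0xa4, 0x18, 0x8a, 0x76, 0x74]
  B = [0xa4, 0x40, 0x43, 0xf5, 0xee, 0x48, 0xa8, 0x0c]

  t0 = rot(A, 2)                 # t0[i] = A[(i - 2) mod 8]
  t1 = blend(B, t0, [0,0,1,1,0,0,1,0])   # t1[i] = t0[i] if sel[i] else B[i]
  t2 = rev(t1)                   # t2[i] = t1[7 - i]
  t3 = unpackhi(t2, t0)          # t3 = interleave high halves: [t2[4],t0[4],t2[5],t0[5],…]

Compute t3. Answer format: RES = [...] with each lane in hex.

RES = [ 0x17  0x81  0x8f  0xa4  0x40  0x18  0xa4  0x8a ]

t0 = [0x76, 0x74, 0x8f, 0x17, 0x81, 0xa4, 0x18, 0x8a]
t1 = [0xa4, 0x40, 0x8f, 0x17, 0xee, 0x48, 0x18, 0x0c]
t2 = [0x0c, 0x18, 0x48, 0xee, 0x17, 0x8f, 0x40, 0xa4]
t3 = [0x17, 0x81, 0x8f, 0xa4, 0x40, 0x18, 0xa4, 0x8a]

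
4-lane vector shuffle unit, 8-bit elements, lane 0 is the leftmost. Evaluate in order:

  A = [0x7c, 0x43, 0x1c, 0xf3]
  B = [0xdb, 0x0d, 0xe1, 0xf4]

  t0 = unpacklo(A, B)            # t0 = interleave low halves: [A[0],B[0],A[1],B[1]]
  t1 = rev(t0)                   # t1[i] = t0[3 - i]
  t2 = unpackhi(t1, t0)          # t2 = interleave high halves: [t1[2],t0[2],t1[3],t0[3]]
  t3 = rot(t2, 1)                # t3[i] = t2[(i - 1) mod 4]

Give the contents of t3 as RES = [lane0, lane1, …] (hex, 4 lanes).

→ t0 |7c|db|43|0d|
→ t1 |0d|43|db|7c|
→ t2 |db|43|7c|0d|
→ t3 |0d|db|43|7c|

RES = [ 0x0d  0xdb  0x43  0x7c ]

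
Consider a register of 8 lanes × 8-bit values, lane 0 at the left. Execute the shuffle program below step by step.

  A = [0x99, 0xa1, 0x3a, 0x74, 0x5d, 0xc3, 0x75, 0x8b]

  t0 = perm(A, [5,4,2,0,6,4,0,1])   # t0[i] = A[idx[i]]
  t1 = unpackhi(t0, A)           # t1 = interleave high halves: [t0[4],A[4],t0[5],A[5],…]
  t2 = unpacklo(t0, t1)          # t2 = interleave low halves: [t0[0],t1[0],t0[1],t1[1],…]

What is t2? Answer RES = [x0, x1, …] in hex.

→ t0 |c3|5d|3a|99|75|5d|99|a1|
→ t1 |75|5d|5d|c3|99|75|a1|8b|
→ t2 |c3|75|5d|5d|3a|5d|99|c3|

RES = [0xc3, 0x75, 0x5d, 0x5d, 0x3a, 0x5d, 0x99, 0xc3]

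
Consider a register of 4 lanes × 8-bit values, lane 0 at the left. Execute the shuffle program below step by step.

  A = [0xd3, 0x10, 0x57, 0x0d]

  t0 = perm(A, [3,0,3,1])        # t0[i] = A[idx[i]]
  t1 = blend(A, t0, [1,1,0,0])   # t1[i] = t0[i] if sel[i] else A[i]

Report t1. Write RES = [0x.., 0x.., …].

t0 = [0x0d, 0xd3, 0x0d, 0x10]
t1 = [0x0d, 0xd3, 0x57, 0x0d]

RES = [0x0d, 0xd3, 0x57, 0x0d]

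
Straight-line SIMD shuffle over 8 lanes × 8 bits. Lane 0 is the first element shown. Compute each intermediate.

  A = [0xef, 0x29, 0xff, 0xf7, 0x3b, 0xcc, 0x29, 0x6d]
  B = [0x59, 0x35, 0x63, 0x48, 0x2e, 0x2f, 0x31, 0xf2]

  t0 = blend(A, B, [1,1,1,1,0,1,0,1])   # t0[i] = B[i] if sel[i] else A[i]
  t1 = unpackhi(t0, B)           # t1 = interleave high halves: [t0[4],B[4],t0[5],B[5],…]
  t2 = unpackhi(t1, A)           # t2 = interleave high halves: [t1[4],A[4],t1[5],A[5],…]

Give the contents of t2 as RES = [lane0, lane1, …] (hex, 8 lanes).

RES = [ 0x29  0x3b  0x31  0xcc  0xf2  0x29  0xf2  0x6d ]

→ t0 |59|35|63|48|3b|2f|29|f2|
→ t1 |3b|2e|2f|2f|29|31|f2|f2|
→ t2 |29|3b|31|cc|f2|29|f2|6d|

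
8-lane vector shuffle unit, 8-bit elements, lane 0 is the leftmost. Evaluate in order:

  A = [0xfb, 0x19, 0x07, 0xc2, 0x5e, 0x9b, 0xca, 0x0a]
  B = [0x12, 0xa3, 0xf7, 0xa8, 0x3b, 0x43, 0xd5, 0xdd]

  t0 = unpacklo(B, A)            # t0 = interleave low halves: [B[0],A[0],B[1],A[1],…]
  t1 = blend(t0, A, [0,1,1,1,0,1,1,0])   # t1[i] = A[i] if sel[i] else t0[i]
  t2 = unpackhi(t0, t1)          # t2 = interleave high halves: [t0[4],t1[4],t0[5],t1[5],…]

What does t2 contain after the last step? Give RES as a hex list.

RES = [ 0xf7  0xf7  0x07  0x9b  0xa8  0xca  0xc2  0xc2 ]

→ t0 |12|fb|a3|19|f7|07|a8|c2|
→ t1 |12|19|07|c2|f7|9b|ca|c2|
→ t2 |f7|f7|07|9b|a8|ca|c2|c2|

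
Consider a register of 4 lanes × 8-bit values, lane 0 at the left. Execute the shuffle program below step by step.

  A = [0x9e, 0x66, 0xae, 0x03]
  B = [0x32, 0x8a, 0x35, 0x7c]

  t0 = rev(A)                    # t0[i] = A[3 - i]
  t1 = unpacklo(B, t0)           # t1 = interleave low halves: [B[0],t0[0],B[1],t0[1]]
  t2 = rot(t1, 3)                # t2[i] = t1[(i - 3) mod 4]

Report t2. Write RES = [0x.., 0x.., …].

→ t0 |03|ae|66|9e|
→ t1 |32|03|8a|ae|
→ t2 |03|8a|ae|32|

RES = [ 0x03  0x8a  0xae  0x32 ]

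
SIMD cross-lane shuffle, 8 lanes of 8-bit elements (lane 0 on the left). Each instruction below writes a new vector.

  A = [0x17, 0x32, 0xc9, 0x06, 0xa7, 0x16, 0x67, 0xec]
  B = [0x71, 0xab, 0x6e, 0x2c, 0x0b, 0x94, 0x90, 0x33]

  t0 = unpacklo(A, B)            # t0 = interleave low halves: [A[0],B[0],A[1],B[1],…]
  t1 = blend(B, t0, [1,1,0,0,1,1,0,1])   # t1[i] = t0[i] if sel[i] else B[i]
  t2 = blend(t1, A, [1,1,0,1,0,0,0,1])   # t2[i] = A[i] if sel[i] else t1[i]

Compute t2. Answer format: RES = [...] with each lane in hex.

RES = [0x17, 0x32, 0x6e, 0x06, 0xc9, 0x6e, 0x90, 0xec]

  t0: 17 71 32 ab c9 6e 06 2c
  t1: 17 71 6e 2c c9 6e 90 2c
  t2: 17 32 6e 06 c9 6e 90 ec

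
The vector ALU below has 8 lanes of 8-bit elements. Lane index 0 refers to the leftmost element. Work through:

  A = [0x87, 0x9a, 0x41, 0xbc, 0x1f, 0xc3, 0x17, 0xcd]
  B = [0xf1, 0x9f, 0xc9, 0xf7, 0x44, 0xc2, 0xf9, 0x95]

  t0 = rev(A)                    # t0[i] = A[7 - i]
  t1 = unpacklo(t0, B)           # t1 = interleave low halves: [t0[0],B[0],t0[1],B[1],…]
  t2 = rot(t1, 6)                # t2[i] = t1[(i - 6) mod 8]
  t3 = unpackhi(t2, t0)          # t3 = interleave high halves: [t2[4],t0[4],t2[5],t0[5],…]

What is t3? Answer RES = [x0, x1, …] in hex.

t0 = [0xcd, 0x17, 0xc3, 0x1f, 0xbc, 0x41, 0x9a, 0x87]
t1 = [0xcd, 0xf1, 0x17, 0x9f, 0xc3, 0xc9, 0x1f, 0xf7]
t2 = [0x17, 0x9f, 0xc3, 0xc9, 0x1f, 0xf7, 0xcd, 0xf1]
t3 = [0x1f, 0xbc, 0xf7, 0x41, 0xcd, 0x9a, 0xf1, 0x87]

RES = [ 0x1f  0xbc  0xf7  0x41  0xcd  0x9a  0xf1  0x87 ]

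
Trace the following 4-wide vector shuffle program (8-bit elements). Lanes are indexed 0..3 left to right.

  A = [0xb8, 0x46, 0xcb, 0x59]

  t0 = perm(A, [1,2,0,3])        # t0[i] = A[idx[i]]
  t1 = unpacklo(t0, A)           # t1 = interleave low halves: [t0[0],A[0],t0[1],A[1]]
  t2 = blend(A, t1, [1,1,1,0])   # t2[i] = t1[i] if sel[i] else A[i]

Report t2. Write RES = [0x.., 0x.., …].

  t0: 46 cb b8 59
  t1: 46 b8 cb 46
  t2: 46 b8 cb 59

RES = [ 0x46  0xb8  0xcb  0x59 ]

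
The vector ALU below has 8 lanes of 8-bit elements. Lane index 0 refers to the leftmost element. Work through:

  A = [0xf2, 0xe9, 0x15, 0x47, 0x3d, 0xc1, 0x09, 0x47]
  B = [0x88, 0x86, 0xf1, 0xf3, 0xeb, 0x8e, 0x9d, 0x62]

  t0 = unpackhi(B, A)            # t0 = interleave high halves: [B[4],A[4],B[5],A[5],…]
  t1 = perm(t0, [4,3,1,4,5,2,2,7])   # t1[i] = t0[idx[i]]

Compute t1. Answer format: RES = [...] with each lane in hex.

→ t0 |eb|3d|8e|c1|9d|09|62|47|
→ t1 |9d|c1|3d|9d|09|8e|8e|47|

RES = [ 0x9d  0xc1  0x3d  0x9d  0x09  0x8e  0x8e  0x47 ]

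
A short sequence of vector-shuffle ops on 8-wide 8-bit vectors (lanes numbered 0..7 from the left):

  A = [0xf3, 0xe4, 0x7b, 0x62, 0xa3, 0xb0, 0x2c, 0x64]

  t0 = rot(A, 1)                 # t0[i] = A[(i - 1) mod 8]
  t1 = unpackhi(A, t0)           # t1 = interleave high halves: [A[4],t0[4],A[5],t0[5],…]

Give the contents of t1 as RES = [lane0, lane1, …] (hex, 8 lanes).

RES = [ 0xa3  0x62  0xb0  0xa3  0x2c  0xb0  0x64  0x2c ]

  t0: 64 f3 e4 7b 62 a3 b0 2c
  t1: a3 62 b0 a3 2c b0 64 2c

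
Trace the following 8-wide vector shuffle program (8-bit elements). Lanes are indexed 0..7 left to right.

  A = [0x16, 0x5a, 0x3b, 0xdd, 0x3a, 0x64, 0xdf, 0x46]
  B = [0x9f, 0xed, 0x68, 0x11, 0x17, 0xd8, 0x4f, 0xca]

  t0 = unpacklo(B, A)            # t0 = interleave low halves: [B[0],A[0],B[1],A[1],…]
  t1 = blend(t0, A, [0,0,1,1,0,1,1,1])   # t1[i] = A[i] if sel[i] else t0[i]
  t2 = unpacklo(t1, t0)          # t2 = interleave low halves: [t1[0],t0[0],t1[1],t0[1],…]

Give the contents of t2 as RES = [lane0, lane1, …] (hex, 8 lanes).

t0 = [0x9f, 0x16, 0xed, 0x5a, 0x68, 0x3b, 0x11, 0xdd]
t1 = [0x9f, 0x16, 0x3b, 0xdd, 0x68, 0x64, 0xdf, 0x46]
t2 = [0x9f, 0x9f, 0x16, 0x16, 0x3b, 0xed, 0xdd, 0x5a]

RES = [0x9f, 0x9f, 0x16, 0x16, 0x3b, 0xed, 0xdd, 0x5a]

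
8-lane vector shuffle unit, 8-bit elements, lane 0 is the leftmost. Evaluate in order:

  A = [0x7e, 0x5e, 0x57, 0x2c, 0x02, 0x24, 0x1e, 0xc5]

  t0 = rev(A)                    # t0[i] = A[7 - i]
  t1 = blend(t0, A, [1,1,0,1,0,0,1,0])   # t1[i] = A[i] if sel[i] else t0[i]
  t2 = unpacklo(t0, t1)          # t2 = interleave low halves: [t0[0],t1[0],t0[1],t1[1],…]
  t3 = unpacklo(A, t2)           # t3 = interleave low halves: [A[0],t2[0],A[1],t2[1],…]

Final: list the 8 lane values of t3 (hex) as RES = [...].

RES = [0x7e, 0xc5, 0x5e, 0x7e, 0x57, 0x1e, 0x2c, 0x5e]

→ t0 |c5|1e|24|02|2c|57|5e|7e|
→ t1 |7e|5e|24|2c|2c|57|1e|7e|
→ t2 |c5|7e|1e|5e|24|24|02|2c|
→ t3 |7e|c5|5e|7e|57|1e|2c|5e|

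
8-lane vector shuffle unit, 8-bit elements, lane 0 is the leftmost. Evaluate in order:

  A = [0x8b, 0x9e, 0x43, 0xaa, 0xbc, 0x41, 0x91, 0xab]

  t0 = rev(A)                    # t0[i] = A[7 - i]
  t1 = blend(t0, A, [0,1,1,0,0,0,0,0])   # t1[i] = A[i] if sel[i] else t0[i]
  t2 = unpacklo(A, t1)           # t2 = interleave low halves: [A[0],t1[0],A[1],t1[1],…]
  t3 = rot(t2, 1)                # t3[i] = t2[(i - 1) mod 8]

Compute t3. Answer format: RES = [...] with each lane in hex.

  t0: ab 91 41 bc aa 43 9e 8b
  t1: ab 9e 43 bc aa 43 9e 8b
  t2: 8b ab 9e 9e 43 43 aa bc
  t3: bc 8b ab 9e 9e 43 43 aa

RES = [0xbc, 0x8b, 0xab, 0x9e, 0x9e, 0x43, 0x43, 0xaa]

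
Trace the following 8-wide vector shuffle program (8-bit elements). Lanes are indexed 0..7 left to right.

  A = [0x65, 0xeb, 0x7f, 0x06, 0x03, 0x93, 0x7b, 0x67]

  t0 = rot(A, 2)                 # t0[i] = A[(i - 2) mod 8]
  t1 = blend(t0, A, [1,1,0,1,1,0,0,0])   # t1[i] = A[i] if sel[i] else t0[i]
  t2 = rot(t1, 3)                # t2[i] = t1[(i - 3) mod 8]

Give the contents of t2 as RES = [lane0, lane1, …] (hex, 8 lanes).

→ t0 |7b|67|65|eb|7f|06|03|93|
→ t1 |65|eb|65|06|03|06|03|93|
→ t2 |06|03|93|65|eb|65|06|03|

RES = [ 0x06  0x03  0x93  0x65  0xeb  0x65  0x06  0x03 ]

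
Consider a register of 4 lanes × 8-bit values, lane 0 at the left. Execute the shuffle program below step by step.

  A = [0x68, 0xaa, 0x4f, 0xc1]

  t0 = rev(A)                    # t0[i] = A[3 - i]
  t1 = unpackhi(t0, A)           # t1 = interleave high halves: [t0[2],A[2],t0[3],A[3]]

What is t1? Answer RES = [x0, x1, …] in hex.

RES = [0xaa, 0x4f, 0x68, 0xc1]

→ t0 |c1|4f|aa|68|
→ t1 |aa|4f|68|c1|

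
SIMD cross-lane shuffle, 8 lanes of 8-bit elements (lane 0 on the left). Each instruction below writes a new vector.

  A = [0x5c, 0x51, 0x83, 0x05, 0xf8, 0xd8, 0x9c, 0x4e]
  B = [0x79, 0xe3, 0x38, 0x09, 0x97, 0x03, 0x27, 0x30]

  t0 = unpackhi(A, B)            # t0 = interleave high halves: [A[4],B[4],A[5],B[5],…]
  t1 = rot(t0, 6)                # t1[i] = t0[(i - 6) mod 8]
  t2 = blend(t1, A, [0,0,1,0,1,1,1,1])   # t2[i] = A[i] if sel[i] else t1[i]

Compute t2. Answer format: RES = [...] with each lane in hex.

t0 = [0xf8, 0x97, 0xd8, 0x03, 0x9c, 0x27, 0x4e, 0x30]
t1 = [0xd8, 0x03, 0x9c, 0x27, 0x4e, 0x30, 0xf8, 0x97]
t2 = [0xd8, 0x03, 0x83, 0x27, 0xf8, 0xd8, 0x9c, 0x4e]

RES = [ 0xd8  0x03  0x83  0x27  0xf8  0xd8  0x9c  0x4e ]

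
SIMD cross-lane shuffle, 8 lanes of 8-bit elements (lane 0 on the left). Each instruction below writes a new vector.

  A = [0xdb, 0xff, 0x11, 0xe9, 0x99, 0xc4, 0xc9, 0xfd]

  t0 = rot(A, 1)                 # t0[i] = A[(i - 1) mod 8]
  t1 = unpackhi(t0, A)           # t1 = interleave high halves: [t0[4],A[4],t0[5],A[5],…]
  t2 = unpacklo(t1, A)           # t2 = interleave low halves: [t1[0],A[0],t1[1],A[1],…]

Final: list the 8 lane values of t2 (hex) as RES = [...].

→ t0 |fd|db|ff|11|e9|99|c4|c9|
→ t1 |e9|99|99|c4|c4|c9|c9|fd|
→ t2 |e9|db|99|ff|99|11|c4|e9|

RES = [ 0xe9  0xdb  0x99  0xff  0x99  0x11  0xc4  0xe9 ]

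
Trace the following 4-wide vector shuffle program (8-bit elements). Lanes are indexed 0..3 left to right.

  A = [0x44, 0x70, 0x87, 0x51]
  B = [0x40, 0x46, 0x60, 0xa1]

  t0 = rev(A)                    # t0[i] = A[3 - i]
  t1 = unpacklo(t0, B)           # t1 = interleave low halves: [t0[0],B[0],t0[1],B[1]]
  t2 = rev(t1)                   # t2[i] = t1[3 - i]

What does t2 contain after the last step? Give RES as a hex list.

RES = [ 0x46  0x87  0x40  0x51 ]

t0 = [0x51, 0x87, 0x70, 0x44]
t1 = [0x51, 0x40, 0x87, 0x46]
t2 = [0x46, 0x87, 0x40, 0x51]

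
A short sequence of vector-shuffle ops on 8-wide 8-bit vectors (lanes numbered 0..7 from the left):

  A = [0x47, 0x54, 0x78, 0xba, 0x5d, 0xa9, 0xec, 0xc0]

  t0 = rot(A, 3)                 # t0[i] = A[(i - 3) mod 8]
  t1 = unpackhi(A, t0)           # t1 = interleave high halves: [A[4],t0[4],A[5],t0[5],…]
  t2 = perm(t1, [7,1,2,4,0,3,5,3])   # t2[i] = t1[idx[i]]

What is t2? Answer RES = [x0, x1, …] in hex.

→ t0 |a9|ec|c0|47|54|78|ba|5d|
→ t1 |5d|54|a9|78|ec|ba|c0|5d|
→ t2 |5d|54|a9|ec|5d|78|ba|78|

RES = [ 0x5d  0x54  0xa9  0xec  0x5d  0x78  0xba  0x78 ]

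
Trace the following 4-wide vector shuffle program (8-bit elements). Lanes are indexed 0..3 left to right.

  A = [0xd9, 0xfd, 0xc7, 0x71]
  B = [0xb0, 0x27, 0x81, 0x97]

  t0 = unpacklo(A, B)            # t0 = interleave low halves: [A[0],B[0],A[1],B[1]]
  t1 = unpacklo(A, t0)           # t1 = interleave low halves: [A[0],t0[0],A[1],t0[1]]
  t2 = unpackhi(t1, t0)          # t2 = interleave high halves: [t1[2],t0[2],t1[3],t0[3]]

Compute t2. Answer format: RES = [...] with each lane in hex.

→ t0 |d9|b0|fd|27|
→ t1 |d9|d9|fd|b0|
→ t2 |fd|fd|b0|27|

RES = [0xfd, 0xfd, 0xb0, 0x27]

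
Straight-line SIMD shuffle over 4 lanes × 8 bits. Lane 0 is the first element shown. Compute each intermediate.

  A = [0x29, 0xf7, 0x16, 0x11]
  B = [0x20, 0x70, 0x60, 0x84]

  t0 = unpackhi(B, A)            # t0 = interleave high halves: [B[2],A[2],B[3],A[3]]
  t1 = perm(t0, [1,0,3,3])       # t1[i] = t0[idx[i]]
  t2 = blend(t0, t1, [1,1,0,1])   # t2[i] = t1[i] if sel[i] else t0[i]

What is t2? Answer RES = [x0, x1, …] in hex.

RES = [ 0x16  0x60  0x84  0x11 ]

t0 = [0x60, 0x16, 0x84, 0x11]
t1 = [0x16, 0x60, 0x11, 0x11]
t2 = [0x16, 0x60, 0x84, 0x11]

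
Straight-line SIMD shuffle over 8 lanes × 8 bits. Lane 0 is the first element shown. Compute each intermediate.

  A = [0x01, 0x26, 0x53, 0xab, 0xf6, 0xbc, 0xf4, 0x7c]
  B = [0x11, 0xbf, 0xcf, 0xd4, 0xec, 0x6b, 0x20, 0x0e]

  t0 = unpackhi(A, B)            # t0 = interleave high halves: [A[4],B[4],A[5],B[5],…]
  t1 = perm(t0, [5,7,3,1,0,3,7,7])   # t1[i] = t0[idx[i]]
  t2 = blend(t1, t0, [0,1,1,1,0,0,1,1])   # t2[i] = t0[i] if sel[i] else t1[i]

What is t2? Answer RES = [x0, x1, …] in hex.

→ t0 |f6|ec|bc|6b|f4|20|7c|0e|
→ t1 |20|0e|6b|ec|f6|6b|0e|0e|
→ t2 |20|ec|bc|6b|f6|6b|7c|0e|

RES = [0x20, 0xec, 0xbc, 0x6b, 0xf6, 0x6b, 0x7c, 0x0e]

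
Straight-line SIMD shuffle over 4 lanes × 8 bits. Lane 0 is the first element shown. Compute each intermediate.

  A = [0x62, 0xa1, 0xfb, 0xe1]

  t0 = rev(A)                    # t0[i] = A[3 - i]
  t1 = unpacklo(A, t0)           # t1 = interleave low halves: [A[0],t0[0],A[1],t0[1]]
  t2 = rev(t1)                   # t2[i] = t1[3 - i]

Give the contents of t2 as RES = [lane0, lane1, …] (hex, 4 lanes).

→ t0 |e1|fb|a1|62|
→ t1 |62|e1|a1|fb|
→ t2 |fb|a1|e1|62|

RES = [ 0xfb  0xa1  0xe1  0x62 ]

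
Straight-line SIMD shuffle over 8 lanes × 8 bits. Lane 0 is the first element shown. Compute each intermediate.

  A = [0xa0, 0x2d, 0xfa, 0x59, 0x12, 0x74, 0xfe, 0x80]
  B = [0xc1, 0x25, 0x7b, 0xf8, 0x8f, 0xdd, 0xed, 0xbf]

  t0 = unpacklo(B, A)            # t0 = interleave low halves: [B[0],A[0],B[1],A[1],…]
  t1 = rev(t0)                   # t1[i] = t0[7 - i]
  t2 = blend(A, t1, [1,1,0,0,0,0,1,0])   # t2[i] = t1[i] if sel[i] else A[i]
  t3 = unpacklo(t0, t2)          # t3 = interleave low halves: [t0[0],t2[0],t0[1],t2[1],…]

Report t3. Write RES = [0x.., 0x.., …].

RES = [ 0xc1  0x59  0xa0  0xf8  0x25  0xfa  0x2d  0x59 ]

  t0: c1 a0 25 2d 7b fa f8 59
  t1: 59 f8 fa 7b 2d 25 a0 c1
  t2: 59 f8 fa 59 12 74 a0 80
  t3: c1 59 a0 f8 25 fa 2d 59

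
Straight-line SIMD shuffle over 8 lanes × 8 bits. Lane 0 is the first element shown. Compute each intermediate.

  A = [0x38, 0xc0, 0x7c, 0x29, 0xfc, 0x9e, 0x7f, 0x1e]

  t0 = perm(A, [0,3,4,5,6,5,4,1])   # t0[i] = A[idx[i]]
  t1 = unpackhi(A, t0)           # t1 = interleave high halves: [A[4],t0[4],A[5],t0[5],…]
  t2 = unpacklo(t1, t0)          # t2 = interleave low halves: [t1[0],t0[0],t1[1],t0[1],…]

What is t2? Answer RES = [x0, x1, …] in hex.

t0 = [0x38, 0x29, 0xfc, 0x9e, 0x7f, 0x9e, 0xfc, 0xc0]
t1 = [0xfc, 0x7f, 0x9e, 0x9e, 0x7f, 0xfc, 0x1e, 0xc0]
t2 = [0xfc, 0x38, 0x7f, 0x29, 0x9e, 0xfc, 0x9e, 0x9e]

RES = [0xfc, 0x38, 0x7f, 0x29, 0x9e, 0xfc, 0x9e, 0x9e]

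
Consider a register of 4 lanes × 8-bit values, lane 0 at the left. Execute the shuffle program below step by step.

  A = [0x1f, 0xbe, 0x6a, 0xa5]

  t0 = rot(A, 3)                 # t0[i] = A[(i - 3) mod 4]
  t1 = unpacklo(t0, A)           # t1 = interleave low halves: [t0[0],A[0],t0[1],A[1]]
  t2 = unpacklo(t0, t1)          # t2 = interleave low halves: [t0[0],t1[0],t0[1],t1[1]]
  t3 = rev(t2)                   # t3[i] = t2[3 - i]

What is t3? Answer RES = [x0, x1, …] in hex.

RES = [0x1f, 0x6a, 0xbe, 0xbe]

t0 = [0xbe, 0x6a, 0xa5, 0x1f]
t1 = [0xbe, 0x1f, 0x6a, 0xbe]
t2 = [0xbe, 0xbe, 0x6a, 0x1f]
t3 = [0x1f, 0x6a, 0xbe, 0xbe]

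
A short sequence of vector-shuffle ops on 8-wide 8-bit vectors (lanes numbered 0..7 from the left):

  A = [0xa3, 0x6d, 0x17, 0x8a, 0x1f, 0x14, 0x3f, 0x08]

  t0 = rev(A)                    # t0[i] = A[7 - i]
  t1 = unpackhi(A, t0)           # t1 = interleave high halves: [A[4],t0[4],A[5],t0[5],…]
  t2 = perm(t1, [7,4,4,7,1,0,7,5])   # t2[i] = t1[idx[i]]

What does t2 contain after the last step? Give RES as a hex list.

→ t0 |08|3f|14|1f|8a|17|6d|a3|
→ t1 |1f|8a|14|17|3f|6d|08|a3|
→ t2 |a3|3f|3f|a3|8a|1f|a3|6d|

RES = [0xa3, 0x3f, 0x3f, 0xa3, 0x8a, 0x1f, 0xa3, 0x6d]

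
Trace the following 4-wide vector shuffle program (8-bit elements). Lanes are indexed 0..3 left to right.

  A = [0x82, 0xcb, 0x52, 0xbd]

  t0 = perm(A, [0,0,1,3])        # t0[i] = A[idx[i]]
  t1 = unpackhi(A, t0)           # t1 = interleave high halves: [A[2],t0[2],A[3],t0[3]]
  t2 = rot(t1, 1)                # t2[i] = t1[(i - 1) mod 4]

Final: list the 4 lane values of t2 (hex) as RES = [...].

t0 = [0x82, 0x82, 0xcb, 0xbd]
t1 = [0x52, 0xcb, 0xbd, 0xbd]
t2 = [0xbd, 0x52, 0xcb, 0xbd]

RES = [ 0xbd  0x52  0xcb  0xbd ]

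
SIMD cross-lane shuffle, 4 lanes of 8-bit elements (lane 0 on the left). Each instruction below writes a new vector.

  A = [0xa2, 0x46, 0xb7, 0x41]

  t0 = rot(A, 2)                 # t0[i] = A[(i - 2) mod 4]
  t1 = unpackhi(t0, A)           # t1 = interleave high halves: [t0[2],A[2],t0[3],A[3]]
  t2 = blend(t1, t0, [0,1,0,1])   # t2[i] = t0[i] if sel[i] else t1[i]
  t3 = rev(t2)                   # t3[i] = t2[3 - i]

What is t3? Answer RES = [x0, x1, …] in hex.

t0 = [0xb7, 0x41, 0xa2, 0x46]
t1 = [0xa2, 0xb7, 0x46, 0x41]
t2 = [0xa2, 0x41, 0x46, 0x46]
t3 = [0x46, 0x46, 0x41, 0xa2]

RES = [0x46, 0x46, 0x41, 0xa2]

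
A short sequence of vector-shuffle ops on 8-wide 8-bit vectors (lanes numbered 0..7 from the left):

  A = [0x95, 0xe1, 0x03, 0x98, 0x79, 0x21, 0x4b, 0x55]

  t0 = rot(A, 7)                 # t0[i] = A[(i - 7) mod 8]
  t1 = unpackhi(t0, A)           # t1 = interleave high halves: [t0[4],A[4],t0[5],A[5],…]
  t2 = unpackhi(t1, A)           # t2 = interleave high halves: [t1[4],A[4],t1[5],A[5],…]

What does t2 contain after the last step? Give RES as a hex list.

RES = [0x55, 0x79, 0x4b, 0x21, 0x95, 0x4b, 0x55, 0x55]

→ t0 |e1|03|98|79|21|4b|55|95|
→ t1 |21|79|4b|21|55|4b|95|55|
→ t2 |55|79|4b|21|95|4b|55|55|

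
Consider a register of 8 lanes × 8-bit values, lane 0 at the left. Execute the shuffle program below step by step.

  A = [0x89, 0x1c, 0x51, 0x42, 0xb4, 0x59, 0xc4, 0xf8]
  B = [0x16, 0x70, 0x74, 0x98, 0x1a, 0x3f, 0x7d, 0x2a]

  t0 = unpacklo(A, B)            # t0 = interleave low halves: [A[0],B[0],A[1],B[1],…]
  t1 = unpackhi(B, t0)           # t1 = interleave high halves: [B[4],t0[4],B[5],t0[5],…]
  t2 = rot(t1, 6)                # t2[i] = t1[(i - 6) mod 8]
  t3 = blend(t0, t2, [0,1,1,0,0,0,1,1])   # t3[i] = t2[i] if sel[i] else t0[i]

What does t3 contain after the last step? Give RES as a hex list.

RES = [0x89, 0x74, 0x7d, 0x70, 0x51, 0x74, 0x1a, 0x51]

  t0: 89 16 1c 70 51 74 42 98
  t1: 1a 51 3f 74 7d 42 2a 98
  t2: 3f 74 7d 42 2a 98 1a 51
  t3: 89 74 7d 70 51 74 1a 51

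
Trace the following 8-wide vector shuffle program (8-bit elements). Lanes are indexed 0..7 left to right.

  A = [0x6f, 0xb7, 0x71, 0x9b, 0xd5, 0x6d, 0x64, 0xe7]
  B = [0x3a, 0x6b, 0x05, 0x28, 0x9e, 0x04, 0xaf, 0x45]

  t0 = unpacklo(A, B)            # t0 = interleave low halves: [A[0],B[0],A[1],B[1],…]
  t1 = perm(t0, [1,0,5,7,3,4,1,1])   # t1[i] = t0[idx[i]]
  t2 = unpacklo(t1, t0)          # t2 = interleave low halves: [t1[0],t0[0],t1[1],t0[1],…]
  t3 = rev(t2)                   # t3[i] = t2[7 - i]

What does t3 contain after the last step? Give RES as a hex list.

RES = [ 0x6b  0x28  0xb7  0x05  0x3a  0x6f  0x6f  0x3a ]

→ t0 |6f|3a|b7|6b|71|05|9b|28|
→ t1 |3a|6f|05|28|6b|71|3a|3a|
→ t2 |3a|6f|6f|3a|05|b7|28|6b|
→ t3 |6b|28|b7|05|3a|6f|6f|3a|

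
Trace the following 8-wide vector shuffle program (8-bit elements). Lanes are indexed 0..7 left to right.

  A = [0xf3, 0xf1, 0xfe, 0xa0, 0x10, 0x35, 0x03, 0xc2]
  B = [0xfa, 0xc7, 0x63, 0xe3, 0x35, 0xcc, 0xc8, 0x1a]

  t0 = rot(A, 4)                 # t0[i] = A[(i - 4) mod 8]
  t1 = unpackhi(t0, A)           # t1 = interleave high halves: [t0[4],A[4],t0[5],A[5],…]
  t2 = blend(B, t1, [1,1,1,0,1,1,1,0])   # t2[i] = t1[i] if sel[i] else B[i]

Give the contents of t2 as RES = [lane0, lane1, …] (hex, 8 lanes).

  t0: 10 35 03 c2 f3 f1 fe a0
  t1: f3 10 f1 35 fe 03 a0 c2
  t2: f3 10 f1 e3 fe 03 a0 1a

RES = [ 0xf3  0x10  0xf1  0xe3  0xfe  0x03  0xa0  0x1a ]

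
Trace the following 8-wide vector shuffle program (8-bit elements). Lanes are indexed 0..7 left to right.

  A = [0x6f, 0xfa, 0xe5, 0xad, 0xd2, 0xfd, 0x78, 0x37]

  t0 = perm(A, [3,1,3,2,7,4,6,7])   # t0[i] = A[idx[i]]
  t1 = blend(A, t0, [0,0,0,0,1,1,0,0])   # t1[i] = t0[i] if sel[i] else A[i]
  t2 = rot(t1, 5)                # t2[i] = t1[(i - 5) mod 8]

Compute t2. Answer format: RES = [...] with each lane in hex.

t0 = [0xad, 0xfa, 0xad, 0xe5, 0x37, 0xd2, 0x78, 0x37]
t1 = [0x6f, 0xfa, 0xe5, 0xad, 0x37, 0xd2, 0x78, 0x37]
t2 = [0xad, 0x37, 0xd2, 0x78, 0x37, 0x6f, 0xfa, 0xe5]

RES = [ 0xad  0x37  0xd2  0x78  0x37  0x6f  0xfa  0xe5 ]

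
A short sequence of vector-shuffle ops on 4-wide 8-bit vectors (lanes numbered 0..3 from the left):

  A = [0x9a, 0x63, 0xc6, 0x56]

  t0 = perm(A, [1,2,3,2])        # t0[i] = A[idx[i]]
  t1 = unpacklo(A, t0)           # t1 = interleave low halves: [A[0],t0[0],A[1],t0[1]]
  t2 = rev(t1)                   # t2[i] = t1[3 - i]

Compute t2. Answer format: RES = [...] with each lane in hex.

RES = [0xc6, 0x63, 0x63, 0x9a]

→ t0 |63|c6|56|c6|
→ t1 |9a|63|63|c6|
→ t2 |c6|63|63|9a|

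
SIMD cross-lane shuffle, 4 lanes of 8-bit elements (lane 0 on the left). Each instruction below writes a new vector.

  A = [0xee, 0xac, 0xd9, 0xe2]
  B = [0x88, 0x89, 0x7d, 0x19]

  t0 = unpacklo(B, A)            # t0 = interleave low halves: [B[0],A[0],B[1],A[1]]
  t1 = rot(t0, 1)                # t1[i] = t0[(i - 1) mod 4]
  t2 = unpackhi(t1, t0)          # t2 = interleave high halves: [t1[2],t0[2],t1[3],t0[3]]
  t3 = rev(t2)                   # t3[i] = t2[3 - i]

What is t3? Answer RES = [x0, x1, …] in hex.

RES = [0xac, 0x89, 0x89, 0xee]

t0 = [0x88, 0xee, 0x89, 0xac]
t1 = [0xac, 0x88, 0xee, 0x89]
t2 = [0xee, 0x89, 0x89, 0xac]
t3 = [0xac, 0x89, 0x89, 0xee]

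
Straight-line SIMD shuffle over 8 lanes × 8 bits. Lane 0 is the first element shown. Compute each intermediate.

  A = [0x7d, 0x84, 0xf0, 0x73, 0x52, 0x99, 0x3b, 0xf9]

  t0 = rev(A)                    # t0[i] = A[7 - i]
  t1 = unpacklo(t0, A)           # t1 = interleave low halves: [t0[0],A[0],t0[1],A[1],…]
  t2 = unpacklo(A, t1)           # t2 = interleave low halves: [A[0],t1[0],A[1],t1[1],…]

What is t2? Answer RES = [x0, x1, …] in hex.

RES = [0x7d, 0xf9, 0x84, 0x7d, 0xf0, 0x3b, 0x73, 0x84]

→ t0 |f9|3b|99|52|73|f0|84|7d|
→ t1 |f9|7d|3b|84|99|f0|52|73|
→ t2 |7d|f9|84|7d|f0|3b|73|84|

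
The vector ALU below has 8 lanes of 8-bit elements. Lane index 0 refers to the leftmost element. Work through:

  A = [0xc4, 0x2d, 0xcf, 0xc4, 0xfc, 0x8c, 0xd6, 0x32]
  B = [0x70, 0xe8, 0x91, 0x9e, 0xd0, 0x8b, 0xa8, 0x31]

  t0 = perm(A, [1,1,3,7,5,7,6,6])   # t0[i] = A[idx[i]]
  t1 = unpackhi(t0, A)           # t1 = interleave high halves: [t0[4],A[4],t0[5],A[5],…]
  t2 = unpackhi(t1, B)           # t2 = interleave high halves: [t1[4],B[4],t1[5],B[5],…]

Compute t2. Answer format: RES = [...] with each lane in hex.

RES = [ 0xd6  0xd0  0xd6  0x8b  0xd6  0xa8  0x32  0x31 ]

t0 = [0x2d, 0x2d, 0xc4, 0x32, 0x8c, 0x32, 0xd6, 0xd6]
t1 = [0x8c, 0xfc, 0x32, 0x8c, 0xd6, 0xd6, 0xd6, 0x32]
t2 = [0xd6, 0xd0, 0xd6, 0x8b, 0xd6, 0xa8, 0x32, 0x31]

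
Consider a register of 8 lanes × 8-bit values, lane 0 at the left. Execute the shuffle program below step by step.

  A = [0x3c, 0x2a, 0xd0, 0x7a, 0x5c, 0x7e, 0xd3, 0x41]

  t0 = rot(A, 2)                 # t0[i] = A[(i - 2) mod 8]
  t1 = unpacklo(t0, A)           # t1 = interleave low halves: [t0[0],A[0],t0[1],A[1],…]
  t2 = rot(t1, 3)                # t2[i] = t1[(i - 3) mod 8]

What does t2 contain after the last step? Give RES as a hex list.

RES = [ 0xd0  0x2a  0x7a  0xd3  0x3c  0x41  0x2a  0x3c ]

t0 = [0xd3, 0x41, 0x3c, 0x2a, 0xd0, 0x7a, 0x5c, 0x7e]
t1 = [0xd3, 0x3c, 0x41, 0x2a, 0x3c, 0xd0, 0x2a, 0x7a]
t2 = [0xd0, 0x2a, 0x7a, 0xd3, 0x3c, 0x41, 0x2a, 0x3c]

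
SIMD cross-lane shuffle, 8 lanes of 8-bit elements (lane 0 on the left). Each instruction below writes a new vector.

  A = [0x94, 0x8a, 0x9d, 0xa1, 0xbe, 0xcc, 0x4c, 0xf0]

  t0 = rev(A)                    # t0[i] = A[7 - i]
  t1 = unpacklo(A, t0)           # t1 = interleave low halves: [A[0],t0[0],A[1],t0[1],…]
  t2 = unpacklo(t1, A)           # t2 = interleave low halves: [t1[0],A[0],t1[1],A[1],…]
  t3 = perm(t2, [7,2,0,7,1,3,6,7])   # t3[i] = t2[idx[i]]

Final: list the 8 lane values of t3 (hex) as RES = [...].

  t0: f0 4c cc be a1 9d 8a 94
  t1: 94 f0 8a 4c 9d cc a1 be
  t2: 94 94 f0 8a 8a 9d 4c a1
  t3: a1 f0 94 a1 94 8a 4c a1

RES = [0xa1, 0xf0, 0x94, 0xa1, 0x94, 0x8a, 0x4c, 0xa1]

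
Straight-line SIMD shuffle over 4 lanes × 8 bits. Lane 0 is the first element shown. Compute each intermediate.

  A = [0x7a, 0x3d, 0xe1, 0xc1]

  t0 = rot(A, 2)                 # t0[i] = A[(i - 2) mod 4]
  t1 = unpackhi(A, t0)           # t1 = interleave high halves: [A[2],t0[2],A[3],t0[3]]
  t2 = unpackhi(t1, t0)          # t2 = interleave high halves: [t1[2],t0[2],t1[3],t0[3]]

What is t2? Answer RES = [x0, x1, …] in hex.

→ t0 |e1|c1|7a|3d|
→ t1 |e1|7a|c1|3d|
→ t2 |c1|7a|3d|3d|

RES = [ 0xc1  0x7a  0x3d  0x3d ]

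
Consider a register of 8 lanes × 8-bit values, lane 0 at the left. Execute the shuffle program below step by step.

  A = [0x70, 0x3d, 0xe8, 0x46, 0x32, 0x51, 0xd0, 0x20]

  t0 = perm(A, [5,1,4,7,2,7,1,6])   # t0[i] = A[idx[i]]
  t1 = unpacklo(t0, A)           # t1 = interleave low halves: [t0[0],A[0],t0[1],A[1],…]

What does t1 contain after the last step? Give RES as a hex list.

RES = [ 0x51  0x70  0x3d  0x3d  0x32  0xe8  0x20  0x46 ]

t0 = [0x51, 0x3d, 0x32, 0x20, 0xe8, 0x20, 0x3d, 0xd0]
t1 = [0x51, 0x70, 0x3d, 0x3d, 0x32, 0xe8, 0x20, 0x46]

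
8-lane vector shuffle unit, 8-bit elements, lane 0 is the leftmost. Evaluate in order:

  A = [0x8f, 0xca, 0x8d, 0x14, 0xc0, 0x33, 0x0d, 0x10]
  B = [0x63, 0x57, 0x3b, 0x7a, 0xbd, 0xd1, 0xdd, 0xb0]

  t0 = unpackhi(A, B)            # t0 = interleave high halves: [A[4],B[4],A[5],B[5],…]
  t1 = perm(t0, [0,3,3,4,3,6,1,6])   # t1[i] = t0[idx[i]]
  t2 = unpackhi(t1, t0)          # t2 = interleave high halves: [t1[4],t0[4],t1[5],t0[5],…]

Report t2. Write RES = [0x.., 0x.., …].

RES = [ 0xd1  0x0d  0x10  0xdd  0xbd  0x10  0x10  0xb0 ]

t0 = [0xc0, 0xbd, 0x33, 0xd1, 0x0d, 0xdd, 0x10, 0xb0]
t1 = [0xc0, 0xd1, 0xd1, 0x0d, 0xd1, 0x10, 0xbd, 0x10]
t2 = [0xd1, 0x0d, 0x10, 0xdd, 0xbd, 0x10, 0x10, 0xb0]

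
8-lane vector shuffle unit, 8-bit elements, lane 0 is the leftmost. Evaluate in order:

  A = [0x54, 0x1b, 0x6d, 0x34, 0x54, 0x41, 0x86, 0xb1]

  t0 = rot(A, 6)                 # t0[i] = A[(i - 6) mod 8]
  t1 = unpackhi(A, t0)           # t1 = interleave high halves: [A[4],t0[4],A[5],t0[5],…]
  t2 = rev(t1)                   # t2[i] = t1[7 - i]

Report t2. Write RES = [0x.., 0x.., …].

RES = [0x1b, 0xb1, 0x54, 0x86, 0xb1, 0x41, 0x86, 0x54]

→ t0 |6d|34|54|41|86|b1|54|1b|
→ t1 |54|86|41|b1|86|54|b1|1b|
→ t2 |1b|b1|54|86|b1|41|86|54|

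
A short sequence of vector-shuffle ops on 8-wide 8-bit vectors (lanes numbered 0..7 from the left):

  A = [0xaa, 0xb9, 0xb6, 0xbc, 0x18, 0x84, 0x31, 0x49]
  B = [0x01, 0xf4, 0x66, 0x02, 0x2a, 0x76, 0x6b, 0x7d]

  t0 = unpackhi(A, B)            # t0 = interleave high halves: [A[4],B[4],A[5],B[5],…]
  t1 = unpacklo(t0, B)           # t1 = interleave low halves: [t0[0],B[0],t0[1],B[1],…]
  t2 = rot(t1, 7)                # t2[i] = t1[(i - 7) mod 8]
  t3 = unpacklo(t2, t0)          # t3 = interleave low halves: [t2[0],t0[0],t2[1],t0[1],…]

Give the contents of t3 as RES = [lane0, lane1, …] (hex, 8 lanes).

RES = [0x01, 0x18, 0x2a, 0x2a, 0xf4, 0x84, 0x84, 0x76]

  t0: 18 2a 84 76 31 6b 49 7d
  t1: 18 01 2a f4 84 66 76 02
  t2: 01 2a f4 84 66 76 02 18
  t3: 01 18 2a 2a f4 84 84 76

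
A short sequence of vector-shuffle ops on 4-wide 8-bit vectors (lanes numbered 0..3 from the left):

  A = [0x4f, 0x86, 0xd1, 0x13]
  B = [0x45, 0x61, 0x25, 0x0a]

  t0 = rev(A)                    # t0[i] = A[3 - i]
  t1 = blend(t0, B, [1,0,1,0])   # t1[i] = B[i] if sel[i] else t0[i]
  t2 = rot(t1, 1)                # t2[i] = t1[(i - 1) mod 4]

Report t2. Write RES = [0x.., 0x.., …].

  t0: 13 d1 86 4f
  t1: 45 d1 25 4f
  t2: 4f 45 d1 25

RES = [0x4f, 0x45, 0xd1, 0x25]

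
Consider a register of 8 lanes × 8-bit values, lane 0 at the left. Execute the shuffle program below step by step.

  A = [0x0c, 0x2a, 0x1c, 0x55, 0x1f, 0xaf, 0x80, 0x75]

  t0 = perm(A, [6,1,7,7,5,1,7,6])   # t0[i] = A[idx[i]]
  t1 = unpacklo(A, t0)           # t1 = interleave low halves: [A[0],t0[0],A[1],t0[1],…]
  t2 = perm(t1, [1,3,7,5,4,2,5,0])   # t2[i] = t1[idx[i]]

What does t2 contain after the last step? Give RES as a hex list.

→ t0 |80|2a|75|75|af|2a|75|80|
→ t1 |0c|80|2a|2a|1c|75|55|75|
→ t2 |80|2a|75|75|1c|2a|75|0c|

RES = [0x80, 0x2a, 0x75, 0x75, 0x1c, 0x2a, 0x75, 0x0c]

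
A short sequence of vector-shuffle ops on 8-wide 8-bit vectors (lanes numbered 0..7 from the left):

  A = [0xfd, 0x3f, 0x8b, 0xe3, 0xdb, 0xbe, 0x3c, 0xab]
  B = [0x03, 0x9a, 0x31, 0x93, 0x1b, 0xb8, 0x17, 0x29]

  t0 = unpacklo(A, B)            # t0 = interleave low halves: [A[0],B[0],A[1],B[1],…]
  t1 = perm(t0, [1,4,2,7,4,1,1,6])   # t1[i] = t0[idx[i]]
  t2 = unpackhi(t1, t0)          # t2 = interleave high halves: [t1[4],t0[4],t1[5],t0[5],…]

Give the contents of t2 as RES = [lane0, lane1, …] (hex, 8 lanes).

RES = [ 0x8b  0x8b  0x03  0x31  0x03  0xe3  0xe3  0x93 ]

→ t0 |fd|03|3f|9a|8b|31|e3|93|
→ t1 |03|8b|3f|93|8b|03|03|e3|
→ t2 |8b|8b|03|31|03|e3|e3|93|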